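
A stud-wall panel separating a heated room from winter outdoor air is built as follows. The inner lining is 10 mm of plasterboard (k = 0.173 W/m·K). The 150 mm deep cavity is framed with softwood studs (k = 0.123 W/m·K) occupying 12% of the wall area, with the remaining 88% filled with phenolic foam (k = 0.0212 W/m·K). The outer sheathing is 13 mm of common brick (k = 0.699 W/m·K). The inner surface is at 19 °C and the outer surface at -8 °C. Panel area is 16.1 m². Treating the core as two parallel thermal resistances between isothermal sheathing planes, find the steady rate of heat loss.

Q ≈ 95.2 W

Sheathing layers in series; stud and cavity paths in parallel between them.
R_inner = 0.01/(0.173×16.1) = 0.00359 K/W
R_stud  = 0.15/(0.123×0.12×16.1) = 0.6312 K/W
R_cav   = 0.15/(0.0212×0.88×16.1) = 0.4994 K/W
1/R_core = 1/R_stud + 1/R_cav → R_core = 0.2788 K/W
R_outer = 0.013/(0.699×16.1) = 0.001155 K/W
R_total = 0.2836 K/W
Q = ΔT/R_total = 27/0.2836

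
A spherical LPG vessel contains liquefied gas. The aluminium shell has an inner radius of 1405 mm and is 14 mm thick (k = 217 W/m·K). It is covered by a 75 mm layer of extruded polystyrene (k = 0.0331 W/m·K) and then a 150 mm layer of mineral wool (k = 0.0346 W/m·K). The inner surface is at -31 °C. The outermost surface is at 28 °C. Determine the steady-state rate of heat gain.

Q ≈ 262 W

Radial (spherical) resistances in series:
R_aluminium shell = (1/1.405 − 1/1.419)/(4π×217) = 2.575×10^-6 K/W
R_extruded polystyrene = (1/1.419 − 1/1.494)/(4π×0.0331) = 0.08505 K/W
R_mineral wool = (1/1.494 − 1/1.644)/(4π×0.0346) = 0.1405 K/W
R_total = 0.2255 K/W
Q = ΔT/R_total = 59/0.2255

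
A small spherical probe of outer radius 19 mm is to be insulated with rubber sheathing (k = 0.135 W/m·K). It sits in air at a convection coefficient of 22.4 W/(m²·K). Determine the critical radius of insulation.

For a sphere r_cr = 2k/h = 2×0.135/22.4
r_cr = 12.1 mm; since the bare radius (19 mm) is above r_cr, any added insulation will reduce heat loss.

r_cr ≈ 12.1 mm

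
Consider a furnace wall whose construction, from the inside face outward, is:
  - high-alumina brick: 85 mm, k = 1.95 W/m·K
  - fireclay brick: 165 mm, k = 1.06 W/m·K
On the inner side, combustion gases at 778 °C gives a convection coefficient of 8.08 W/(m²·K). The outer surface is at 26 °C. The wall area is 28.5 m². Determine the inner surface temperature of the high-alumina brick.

T ≈ 490 °C

Model the wall as resistances in series:
R_inner film = 1/(h_i·A) = 1/(8.08×28.5) = 0.004343 K/W
R_high-alumina brick = L/(kA) = 0.085/(1.95×28.5) = 0.001529 K/W
R_fireclay brick = L/(kA) = 0.165/(1.06×28.5) = 0.005462 K/W
R_total = 0.01133 K/W;  Q = ΔT/R_total = 752/0.01133 = 66350 W
T_interface = T_inner − Q·ΣR(inner→interface) = 778 − 66400×0.004343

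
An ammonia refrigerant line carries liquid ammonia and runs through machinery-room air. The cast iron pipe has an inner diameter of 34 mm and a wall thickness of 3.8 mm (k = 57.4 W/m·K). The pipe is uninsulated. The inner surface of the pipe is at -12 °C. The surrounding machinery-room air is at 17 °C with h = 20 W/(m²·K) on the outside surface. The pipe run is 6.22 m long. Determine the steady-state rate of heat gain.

Q ≈ 471 W

For a radial system each layer contributes R = ln(r_out/r_in)/(2πkL); films add R = 1/(hA).
R_cast iron pipe wall = ln(20.8/17)/(2π×57.4×6.22) = 8.993×10^-5 K/W
R_outer film = 1/(h_o·2πr_oL) = 1/(20×2π×0.0208×6.22) = 0.06151 K/W
R_total = 0.0616 K/W
Q = ΔT/R_total = 29/0.0616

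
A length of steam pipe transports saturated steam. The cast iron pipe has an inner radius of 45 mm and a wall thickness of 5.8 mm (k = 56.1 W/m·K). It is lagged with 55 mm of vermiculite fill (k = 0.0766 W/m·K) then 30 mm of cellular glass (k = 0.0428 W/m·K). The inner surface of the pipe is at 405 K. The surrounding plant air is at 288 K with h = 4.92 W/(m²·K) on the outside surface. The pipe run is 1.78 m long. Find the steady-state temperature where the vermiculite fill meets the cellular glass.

T ≈ 339 K

Cylindrical conduction, so R = ln(r₂/r₁)/(2πkL) per layer, in series:
R_cast iron pipe wall = ln(50.8/45)/(2π×56.1×1.78) = 1.932×10^-4 K/W
R_vermiculite fill = ln(105.8/50.8)/(2π×0.0766×1.78) = 0.8564 K/W
R_cellular glass = ln(135.8/105.8)/(2π×0.0428×1.78) = 0.5215 K/W
R_outer film = 1/(h_o·2πr_oL) = 1/(4.92×2π×0.1358×1.78) = 0.1338 K/W
R_total = 1.512 K/W
Q = ΔT/R_total = 117/1.512
Q = 77.4 W
T_interface = T_inner − Q·ΣR(inner→interface) = 405 − 77.4×0.8566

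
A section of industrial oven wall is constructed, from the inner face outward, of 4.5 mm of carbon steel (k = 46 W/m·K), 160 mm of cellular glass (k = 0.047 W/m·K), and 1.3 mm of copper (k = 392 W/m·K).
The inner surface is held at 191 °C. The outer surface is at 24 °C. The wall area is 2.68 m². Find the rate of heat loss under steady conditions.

Q ≈ 131 W

Model the wall as resistances in series:
R_carbon steel = L/(kA) = 0.0045/(46×2.68) = 3.65×10^-5 K/W
R_cellular glass = L/(kA) = 0.16/(0.047×2.68) = 1.27 K/W
R_copper = L/(kA) = 0.0013/(392×2.68) = 1.237×10^-6 K/W
R_total = 1.27 K/W
Q = ΔT / R_total = 167 / 1.27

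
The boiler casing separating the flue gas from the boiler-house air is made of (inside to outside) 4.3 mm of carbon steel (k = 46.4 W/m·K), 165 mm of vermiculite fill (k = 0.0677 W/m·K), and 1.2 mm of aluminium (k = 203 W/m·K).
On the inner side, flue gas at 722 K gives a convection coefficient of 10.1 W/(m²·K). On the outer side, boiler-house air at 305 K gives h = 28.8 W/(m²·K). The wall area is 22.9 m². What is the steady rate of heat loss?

Thermal resistances in series:
R_inner film = 1/(h_i·A) = 1/(10.1×22.9) = 0.004324 K/W
R_carbon steel = L/(kA) = 0.0043/(46.4×22.9) = 4.047×10^-6 K/W
R_vermiculite fill = L/(kA) = 0.165/(0.0677×22.9) = 0.1064 K/W
R_aluminium = L/(kA) = 0.0012/(203×22.9) = 2.581×10^-7 K/W
R_outer film = 1/(h_o·A) = 1/(28.8×22.9) = 0.001516 K/W
R_total = 0.1123 K/W
Q = ΔT / R_total = 417 / 0.1123

Q ≈ 3710 W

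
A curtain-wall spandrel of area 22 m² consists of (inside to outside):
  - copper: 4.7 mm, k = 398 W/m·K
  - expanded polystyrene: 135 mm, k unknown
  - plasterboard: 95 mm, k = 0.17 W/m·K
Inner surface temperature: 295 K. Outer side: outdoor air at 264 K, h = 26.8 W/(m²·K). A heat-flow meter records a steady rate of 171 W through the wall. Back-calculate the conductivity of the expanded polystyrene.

k ≈ 0.0398 W/(m·K)

Using the resistance-network approach (series):
R_copper = L/(kA) = 0.0047/(398×22) = 5.368×10^-7 K/W
R_plasterboard = L/(kA) = 0.095/(0.17×22) = 0.0254 K/W
R_outer film = 1/(h_o·A) = 1/(26.8×22) = 0.001696 K/W
Sum of known resistances R_other = 0.0271 K/W
Total R = ΔT/Q = 31/171 = 0.1813 K/W
R_expanded polystyrene = R_total − R_other = 0.1542 K/W
k = L/(R·A) = 0.135/(0.1542×22)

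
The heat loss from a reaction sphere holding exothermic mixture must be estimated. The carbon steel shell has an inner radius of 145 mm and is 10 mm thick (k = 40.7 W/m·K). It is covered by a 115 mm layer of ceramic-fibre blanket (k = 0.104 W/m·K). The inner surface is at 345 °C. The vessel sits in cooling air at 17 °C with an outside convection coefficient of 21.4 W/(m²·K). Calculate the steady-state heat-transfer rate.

Spherical conduction: R = (1/r_in − 1/r_out)/(4πk) per layer; series-sum.
R_carbon steel shell = (1/0.145 − 1/0.155)/(4π×40.7) = 8.7×10^-4 K/W
R_ceramic-fibre blanket = (1/0.155 − 1/0.27)/(4π×0.104) = 2.103 K/W
R_outer film = 1/(h·4πr_o²) = 1/(21.4×4π×0.27²) = 0.05101 K/W
R_total = 2.154 K/W
Q = ΔT/R_total = 328/2.154

Q ≈ 152 W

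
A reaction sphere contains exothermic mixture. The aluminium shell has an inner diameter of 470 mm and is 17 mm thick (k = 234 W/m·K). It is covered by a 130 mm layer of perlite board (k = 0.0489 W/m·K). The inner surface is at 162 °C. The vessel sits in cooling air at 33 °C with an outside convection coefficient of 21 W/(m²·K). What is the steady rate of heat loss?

Each spherical layer contributes R = (1/r_i − 1/r_o)/(4πk):
R_aluminium shell = (1/0.235 − 1/0.252)/(4π×234) = 9.762×10^-5 K/W
R_perlite board = (1/0.252 − 1/0.382)/(4π×0.0489) = 2.198 K/W
R_outer film = 1/(h·4πr_o²) = 1/(21×4π×0.382²) = 0.02597 K/W
R_total = 2.224 K/W
Q = ΔT/R_total = 129/2.224

Q ≈ 58 W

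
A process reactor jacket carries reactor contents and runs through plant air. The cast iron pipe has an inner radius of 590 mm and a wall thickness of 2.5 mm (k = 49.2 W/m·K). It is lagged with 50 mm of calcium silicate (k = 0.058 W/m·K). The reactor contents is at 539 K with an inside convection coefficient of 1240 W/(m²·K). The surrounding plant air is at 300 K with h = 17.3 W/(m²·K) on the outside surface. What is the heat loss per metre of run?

q′ ≈ 1010 W/m

Cylindrical conduction, so R = ln(r₂/r₁)/(2πkL) per layer, in series:
R_inner film = 1/(h_i·2πr₁L) = 1/(1240×2π×0.59×1) = 2.175×10^-4 K/W
R_cast iron pipe wall = ln(592.5/590)/(2π×49.2×1) = 1.368×10^-5 K/W
R_calcium silicate = ln(642.5/592.5)/(2π×0.058×1) = 0.2223 K/W
R_outer film = 1/(h_o·2πr_oL) = 1/(17.3×2π×0.6425×1) = 0.01432 K/W
R_total = 0.2369 K/W
Q = ΔT/R_total = 239/0.2369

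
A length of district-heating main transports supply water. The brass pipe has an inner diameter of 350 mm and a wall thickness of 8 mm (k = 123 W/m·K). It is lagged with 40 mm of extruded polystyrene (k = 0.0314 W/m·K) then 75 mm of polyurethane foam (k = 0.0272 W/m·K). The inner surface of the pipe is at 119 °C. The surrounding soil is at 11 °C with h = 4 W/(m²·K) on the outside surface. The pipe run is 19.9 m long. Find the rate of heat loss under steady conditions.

Radial resistances (cylindrical: R_cond = ln(r_o/r_i)/(2πkL), R_conv = 1/(h·2πrL)):
R_brass pipe wall = ln(183/175)/(2π×123×19.9) = 2.907×10^-6 K/W
R_extruded polystyrene = ln(223/183)/(2π×0.0314×19.9) = 0.05035 K/W
R_polyurethane foam = ln(298/223)/(2π×0.0272×19.9) = 0.08525 K/W
R_outer film = 1/(h_o·2πr_oL) = 1/(4×2π×0.298×19.9) = 0.00671 K/W
R_total = 0.1423 K/W
Q = ΔT/R_total = 108/0.1423

Q ≈ 759 W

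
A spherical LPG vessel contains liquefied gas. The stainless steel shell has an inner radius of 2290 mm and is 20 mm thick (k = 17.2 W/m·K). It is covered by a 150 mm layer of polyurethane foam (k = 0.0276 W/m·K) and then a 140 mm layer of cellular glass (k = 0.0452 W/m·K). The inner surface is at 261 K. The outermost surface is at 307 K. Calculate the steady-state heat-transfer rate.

Q ≈ 401 W

Each spherical layer contributes R = (1/r_i − 1/r_o)/(4πk):
R_stainless steel shell = (1/2.29 − 1/2.31)/(4π×17.2) = 1.749×10^-5 K/W
R_polyurethane foam = (1/2.31 − 1/2.46)/(4π×0.0276) = 0.07611 K/W
R_cellular glass = (1/2.46 − 1/2.6)/(4π×0.0452) = 0.03854 K/W
R_total = 0.1147 K/W
Q = ΔT/R_total = 46/0.1147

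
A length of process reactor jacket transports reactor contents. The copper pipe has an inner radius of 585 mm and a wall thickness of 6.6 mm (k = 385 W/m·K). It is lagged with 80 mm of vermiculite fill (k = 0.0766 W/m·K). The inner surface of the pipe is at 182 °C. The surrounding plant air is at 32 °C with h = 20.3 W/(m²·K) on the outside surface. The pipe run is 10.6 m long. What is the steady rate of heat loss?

Q ≈ 5780 W

Treating each annulus and film as a series resistance:
R_copper pipe wall = ln(591.6/585)/(2π×385×10.6) = 4.375×10^-7 K/W
R_vermiculite fill = ln(671.6/591.6)/(2π×0.0766×10.6) = 0.02486 K/W
R_outer film = 1/(h_o·2πr_oL) = 1/(20.3×2π×0.6716×10.6) = 0.001101 K/W
R_total = 0.02596 K/W
Q = ΔT/R_total = 150/0.02596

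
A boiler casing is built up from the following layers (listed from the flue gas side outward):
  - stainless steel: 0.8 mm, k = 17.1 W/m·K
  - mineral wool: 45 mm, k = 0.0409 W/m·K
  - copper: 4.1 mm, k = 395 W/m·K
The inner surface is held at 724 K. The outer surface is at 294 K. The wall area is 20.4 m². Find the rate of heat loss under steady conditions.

Using the resistance-network approach (series):
R_stainless steel = L/(kA) = 0.0008/(17.1×20.4) = 2.293×10^-6 K/W
R_mineral wool = L/(kA) = 0.045/(0.0409×20.4) = 0.05393 K/W
R_copper = L/(kA) = 0.0041/(395×20.4) = 5.088×10^-7 K/W
R_total = 0.05394 K/W
Q = ΔT / R_total = 430 / 0.05394

Q ≈ 7970 W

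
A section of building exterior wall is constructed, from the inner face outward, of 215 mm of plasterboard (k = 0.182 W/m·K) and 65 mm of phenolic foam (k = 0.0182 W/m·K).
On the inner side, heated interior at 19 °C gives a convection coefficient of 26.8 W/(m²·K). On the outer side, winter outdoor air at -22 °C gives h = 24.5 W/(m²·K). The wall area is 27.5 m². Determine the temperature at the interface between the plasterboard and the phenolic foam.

Model the wall as resistances in series:
R_inner film = 1/(h_i·A) = 1/(26.8×27.5) = 0.001357 K/W
R_plasterboard = L/(kA) = 0.215/(0.182×27.5) = 0.04296 K/W
R_phenolic foam = L/(kA) = 0.065/(0.0182×27.5) = 0.1299 K/W
R_outer film = 1/(h_o·A) = 1/(24.5×27.5) = 0.001484 K/W
R_total = 0.1757 K/W;  Q = ΔT/R_total = 41/0.1757 = 233.4 W
T_interface = T_inner − Q·ΣR(inner→interface) = 19 − 233×0.04431

T ≈ 8.66 °C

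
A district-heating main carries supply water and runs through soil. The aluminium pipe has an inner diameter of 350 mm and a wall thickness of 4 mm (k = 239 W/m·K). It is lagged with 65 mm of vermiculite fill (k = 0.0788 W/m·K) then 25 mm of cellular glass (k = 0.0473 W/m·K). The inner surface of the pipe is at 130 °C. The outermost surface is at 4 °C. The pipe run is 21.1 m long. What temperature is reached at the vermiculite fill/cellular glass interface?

For a radial system each layer contributes R = ln(r_out/r_in)/(2πkL); films add R = 1/(hA).
R_aluminium pipe wall = ln(179/175)/(2π×239×21.1) = 7.133×10^-7 K/W
R_vermiculite fill = ln(244/179)/(2π×0.0788×21.1) = 0.02965 K/W
R_cellular glass = ln(269/244)/(2π×0.0473×21.1) = 0.01556 K/W
R_total = 0.04521 K/W
Q = ΔT/R_total = 126/0.04521
Q = 2790 W
T_interface = T_inner − Q·ΣR(inner→interface) = 130 − 2790×0.02965

T ≈ 47.4 °C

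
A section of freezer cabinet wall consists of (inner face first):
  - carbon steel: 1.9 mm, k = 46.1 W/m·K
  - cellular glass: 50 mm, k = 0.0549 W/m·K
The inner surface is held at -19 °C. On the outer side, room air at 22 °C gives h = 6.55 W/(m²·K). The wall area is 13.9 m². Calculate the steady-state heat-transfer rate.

Treating each layer as a thermal resistance in series:
R_carbon steel = L/(kA) = 0.0019/(46.1×13.9) = 2.965×10^-6 K/W
R_cellular glass = L/(kA) = 0.05/(0.0549×13.9) = 0.06552 K/W
R_outer film = 1/(h_o·A) = 1/(6.55×13.9) = 0.01098 K/W
R_total = 0.07651 K/W
Q = ΔT / R_total = 41 / 0.07651

Q ≈ 536 W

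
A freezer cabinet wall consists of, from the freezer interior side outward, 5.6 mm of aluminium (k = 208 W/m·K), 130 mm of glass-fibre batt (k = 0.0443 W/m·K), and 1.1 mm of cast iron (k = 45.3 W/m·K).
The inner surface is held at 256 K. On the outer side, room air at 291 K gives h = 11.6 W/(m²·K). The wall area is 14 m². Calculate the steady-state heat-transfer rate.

Using the resistance-network approach (series):
R_aluminium = L/(kA) = 0.0056/(208×14) = 1.923×10^-6 K/W
R_glass-fibre batt = L/(kA) = 0.13/(0.0443×14) = 0.2096 K/W
R_cast iron = L/(kA) = 0.0011/(45.3×14) = 1.734×10^-6 K/W
R_outer film = 1/(h_o·A) = 1/(11.6×14) = 0.006158 K/W
R_total = 0.2158 K/W
Q = ΔT / R_total = 35 / 0.2158

Q ≈ 162 W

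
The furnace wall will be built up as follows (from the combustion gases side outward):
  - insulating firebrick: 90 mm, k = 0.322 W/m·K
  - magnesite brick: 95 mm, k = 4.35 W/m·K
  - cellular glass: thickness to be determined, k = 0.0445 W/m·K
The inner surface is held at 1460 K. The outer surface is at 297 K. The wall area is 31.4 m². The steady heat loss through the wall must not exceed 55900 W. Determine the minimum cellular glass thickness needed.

Treating each layer as a thermal resistance in series:
R_insulating firebrick = L/(kA) = 0.09/(0.322×31.4) = 0.008901 K/W
R_magnesite brick = L/(kA) = 0.095/(4.35×31.4) = 6.955×10^-4 K/W
Sum of the known resistances R_other = 0.009597 K/W
Required total resistance R_tot = ΔT/Q_allow = 1163/55900 = 0.02081 K/W
R_cellular glass = R_tot − R_other = 0.01121 K/W
L = R·k·A = 0.01121×0.0445×31.4

L ≈ 15.7 mm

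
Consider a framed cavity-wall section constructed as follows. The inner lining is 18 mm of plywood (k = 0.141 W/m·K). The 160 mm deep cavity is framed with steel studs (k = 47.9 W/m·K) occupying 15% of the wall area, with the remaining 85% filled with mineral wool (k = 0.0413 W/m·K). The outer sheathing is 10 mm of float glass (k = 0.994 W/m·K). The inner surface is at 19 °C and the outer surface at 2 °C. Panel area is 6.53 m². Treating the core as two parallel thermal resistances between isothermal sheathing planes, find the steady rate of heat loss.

Q ≈ 694 W

Sheathing layers in series; stud and cavity paths in parallel between them.
R_inner = 0.018/(0.141×6.53) = 0.01955 K/W
R_stud  = 0.16/(47.9×0.15×6.53) = 0.00341 K/W
R_cav   = 0.16/(0.0413×0.85×6.53) = 0.698 K/W
1/R_core = 1/R_stud + 1/R_cav → R_core = 0.003394 K/W
R_outer = 0.01/(0.994×6.53) = 0.001541 K/W
R_total = 0.02448 K/W
Q = ΔT/R_total = 17/0.02448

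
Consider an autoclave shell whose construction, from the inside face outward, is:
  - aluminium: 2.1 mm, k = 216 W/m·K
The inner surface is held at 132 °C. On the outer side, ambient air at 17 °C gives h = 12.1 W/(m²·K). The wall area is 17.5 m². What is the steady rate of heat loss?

Q ≈ 24300 W

Model the wall as resistances in series:
R_aluminium = L/(kA) = 0.0021/(216×17.5) = 5.556×10^-7 K/W
R_outer film = 1/(h_o·A) = 1/(12.1×17.5) = 0.004723 K/W
R_total = 0.004723 K/W
Q = ΔT / R_total = 115 / 0.004723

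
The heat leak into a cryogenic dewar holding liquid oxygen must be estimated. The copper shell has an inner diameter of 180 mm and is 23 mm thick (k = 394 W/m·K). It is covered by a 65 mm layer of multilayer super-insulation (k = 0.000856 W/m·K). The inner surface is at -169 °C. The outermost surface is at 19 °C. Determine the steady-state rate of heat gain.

Spherical conduction: R = (1/r_in − 1/r_out)/(4πk) per layer; series-sum.
R_copper shell = (1/0.09 − 1/0.113)/(4π×394) = 4.568×10^-4 K/W
R_multilayer super-insulation = (1/0.113 − 1/0.178)/(4π×0.000856) = 300.4 K/W
R_total = 300.4 K/W
Q = ΔT/R_total = 188/300.4

Q ≈ 0.626 W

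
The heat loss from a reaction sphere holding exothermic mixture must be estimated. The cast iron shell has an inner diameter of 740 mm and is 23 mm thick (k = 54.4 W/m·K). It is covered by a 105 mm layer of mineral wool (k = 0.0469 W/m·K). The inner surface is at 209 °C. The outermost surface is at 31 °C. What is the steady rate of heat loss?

Each spherical layer contributes R = (1/r_i − 1/r_o)/(4πk):
R_cast iron shell = (1/0.37 − 1/0.393)/(4π×54.4) = 2.314×10^-4 K/W
R_mineral wool = (1/0.393 − 1/0.498)/(4π×0.0469) = 0.9103 K/W
R_total = 0.9105 K/W
Q = ΔT/R_total = 178/0.9105

Q ≈ 195 W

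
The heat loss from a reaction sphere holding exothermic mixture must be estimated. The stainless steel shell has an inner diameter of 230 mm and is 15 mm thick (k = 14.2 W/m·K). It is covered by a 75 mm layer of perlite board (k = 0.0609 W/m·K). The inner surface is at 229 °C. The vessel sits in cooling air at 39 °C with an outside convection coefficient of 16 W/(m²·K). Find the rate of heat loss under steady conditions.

Radial (spherical) resistances in series:
R_stainless steel shell = (1/0.115 − 1/0.13)/(4π×14.2) = 0.005623 K/W
R_perlite board = (1/0.13 − 1/0.205)/(4π×0.0609) = 3.677 K/W
R_outer film = 1/(h·4πr_o²) = 1/(16×4π×0.205²) = 0.1183 K/W
R_total = 3.801 K/W
Q = ΔT/R_total = 190/3.801

Q ≈ 50 W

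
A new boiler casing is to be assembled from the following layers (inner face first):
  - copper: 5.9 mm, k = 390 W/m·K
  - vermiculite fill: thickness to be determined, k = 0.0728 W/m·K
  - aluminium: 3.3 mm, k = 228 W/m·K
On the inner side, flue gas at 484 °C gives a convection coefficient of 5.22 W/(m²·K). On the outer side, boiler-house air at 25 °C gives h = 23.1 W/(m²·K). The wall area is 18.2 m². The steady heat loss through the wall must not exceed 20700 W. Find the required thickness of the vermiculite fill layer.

Thermal resistances in series:
R_inner film = 1/(h_i·A) = 1/(5.22×18.2) = 0.01053 K/W
R_copper = L/(kA) = 0.0059/(390×18.2) = 8.312×10^-7 K/W
R_aluminium = L/(kA) = 0.0033/(228×18.2) = 7.953×10^-7 K/W
R_outer film = 1/(h_o·A) = 1/(23.1×18.2) = 0.002379 K/W
Sum of the known resistances R_other = 0.01291 K/W
Required total resistance R_tot = ΔT/Q_allow = 459/20700 = 0.02217 K/W
R_vermiculite fill = R_tot − R_other = 0.009268 K/W
L = R·k·A = 0.009268×0.0728×18.2

L ≈ 12.3 mm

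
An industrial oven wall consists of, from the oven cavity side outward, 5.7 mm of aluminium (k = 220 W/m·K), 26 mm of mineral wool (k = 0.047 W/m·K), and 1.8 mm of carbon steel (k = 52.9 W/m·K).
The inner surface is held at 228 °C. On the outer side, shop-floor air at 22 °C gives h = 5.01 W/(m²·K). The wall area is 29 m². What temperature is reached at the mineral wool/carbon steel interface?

T ≈ 76.6 °C

Thermal resistances in series:
R_aluminium = L/(kA) = 0.0057/(220×29) = 8.934×10^-7 K/W
R_mineral wool = L/(kA) = 0.026/(0.047×29) = 0.01908 K/W
R_carbon steel = L/(kA) = 0.0018/(52.9×29) = 1.173×10^-6 K/W
R_outer film = 1/(h_o·A) = 1/(5.01×29) = 0.006883 K/W
R_total = 0.02596 K/W;  Q = ΔT/R_total = 206/0.02596 = 7935 W
T_interface = T_inner − Q·ΣR(inner→interface) = 228 − 7940×0.01908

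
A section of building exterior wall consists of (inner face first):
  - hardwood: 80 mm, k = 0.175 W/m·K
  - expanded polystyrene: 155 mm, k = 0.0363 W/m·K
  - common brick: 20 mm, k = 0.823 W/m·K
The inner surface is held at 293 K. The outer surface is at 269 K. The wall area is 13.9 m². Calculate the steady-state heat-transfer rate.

Q ≈ 70.2 W

Using the resistance-network approach (series):
R_hardwood = L/(kA) = 0.08/(0.175×13.9) = 0.03289 K/W
R_expanded polystyrene = L/(kA) = 0.155/(0.0363×13.9) = 0.3072 K/W
R_common brick = L/(kA) = 0.02/(0.823×13.9) = 0.001748 K/W
R_total = 0.3418 K/W
Q = ΔT / R_total = 24 / 0.3418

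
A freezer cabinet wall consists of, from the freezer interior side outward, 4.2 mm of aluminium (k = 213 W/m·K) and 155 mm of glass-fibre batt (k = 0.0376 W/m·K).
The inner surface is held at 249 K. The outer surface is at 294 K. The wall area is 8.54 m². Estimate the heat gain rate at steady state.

Q ≈ 93.2 W

Using the resistance-network approach (series):
R_aluminium = L/(kA) = 0.0042/(213×8.54) = 2.309×10^-6 K/W
R_glass-fibre batt = L/(kA) = 0.155/(0.0376×8.54) = 0.4827 K/W
R_total = 0.4827 K/W
Q = ΔT / R_total = 45 / 0.4827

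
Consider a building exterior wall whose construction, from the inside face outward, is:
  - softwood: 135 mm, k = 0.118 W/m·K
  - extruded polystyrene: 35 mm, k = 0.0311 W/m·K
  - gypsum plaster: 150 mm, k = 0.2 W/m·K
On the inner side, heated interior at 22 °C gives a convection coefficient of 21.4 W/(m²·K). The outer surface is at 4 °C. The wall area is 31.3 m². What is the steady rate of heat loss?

Model the wall as resistances in series:
R_inner film = 1/(h_i·A) = 1/(21.4×31.3) = 0.001493 K/W
R_softwood = L/(kA) = 0.135/(0.118×31.3) = 0.03655 K/W
R_extruded polystyrene = L/(kA) = 0.035/(0.0311×31.3) = 0.03596 K/W
R_gypsum plaster = L/(kA) = 0.15/(0.2×31.3) = 0.02396 K/W
R_total = 0.09796 K/W
Q = ΔT / R_total = 18 / 0.09796

Q ≈ 184 W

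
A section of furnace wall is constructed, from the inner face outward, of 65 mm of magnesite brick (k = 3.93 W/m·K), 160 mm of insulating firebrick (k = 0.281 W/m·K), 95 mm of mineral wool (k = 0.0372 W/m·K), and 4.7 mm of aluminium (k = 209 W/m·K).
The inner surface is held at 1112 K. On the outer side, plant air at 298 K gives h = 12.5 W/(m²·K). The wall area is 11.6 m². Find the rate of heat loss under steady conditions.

Q ≈ 2930 W

Using the resistance-network approach (series):
R_magnesite brick = L/(kA) = 0.065/(3.93×11.6) = 0.001426 K/W
R_insulating firebrick = L/(kA) = 0.16/(0.281×11.6) = 0.04909 K/W
R_mineral wool = L/(kA) = 0.095/(0.0372×11.6) = 0.2202 K/W
R_aluminium = L/(kA) = 0.0047/(209×11.6) = 1.939×10^-6 K/W
R_outer film = 1/(h_o·A) = 1/(12.5×11.6) = 0.006897 K/W
R_total = 0.2776 K/W
Q = ΔT / R_total = 814 / 0.2776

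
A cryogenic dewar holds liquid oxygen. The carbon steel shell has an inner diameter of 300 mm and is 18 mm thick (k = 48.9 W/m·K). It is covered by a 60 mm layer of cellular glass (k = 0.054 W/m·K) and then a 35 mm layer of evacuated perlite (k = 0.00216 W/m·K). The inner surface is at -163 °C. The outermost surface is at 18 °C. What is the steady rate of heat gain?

Q ≈ 7.6 W

Each spherical layer contributes R = (1/r_i − 1/r_o)/(4πk):
R_carbon steel shell = (1/0.15 − 1/0.168)/(4π×48.9) = 0.001162 K/W
R_cellular glass = (1/0.168 − 1/0.228)/(4π×0.054) = 2.308 K/W
R_evacuated perlite = (1/0.228 − 1/0.263)/(4π×0.00216) = 21.5 K/W
R_total = 23.81 K/W
Q = ΔT/R_total = 181/23.81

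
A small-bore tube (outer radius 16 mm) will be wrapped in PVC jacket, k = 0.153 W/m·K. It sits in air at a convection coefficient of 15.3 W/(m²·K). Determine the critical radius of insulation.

r_cr ≈ 10 mm

For a cylinder r_cr = k/h = 0.153/15.3
r_cr = 10 mm; since the bare radius (16 mm) is above r_cr, any added insulation will reduce heat loss.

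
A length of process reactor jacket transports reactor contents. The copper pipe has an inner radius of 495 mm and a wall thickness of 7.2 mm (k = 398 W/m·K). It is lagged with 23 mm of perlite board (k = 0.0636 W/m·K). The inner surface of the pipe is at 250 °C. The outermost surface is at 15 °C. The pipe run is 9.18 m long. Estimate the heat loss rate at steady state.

Cylindrical conduction, so R = ln(r₂/r₁)/(2πkL) per layer, in series:
R_copper pipe wall = ln(502.2/495)/(2π×398×9.18) = 6.29×10^-7 K/W
R_perlite board = ln(525.2/502.2)/(2π×0.0636×9.18) = 0.01221 K/W
R_total = 0.01221 K/W
Q = ΔT/R_total = 235/0.01221

Q ≈ 19300 W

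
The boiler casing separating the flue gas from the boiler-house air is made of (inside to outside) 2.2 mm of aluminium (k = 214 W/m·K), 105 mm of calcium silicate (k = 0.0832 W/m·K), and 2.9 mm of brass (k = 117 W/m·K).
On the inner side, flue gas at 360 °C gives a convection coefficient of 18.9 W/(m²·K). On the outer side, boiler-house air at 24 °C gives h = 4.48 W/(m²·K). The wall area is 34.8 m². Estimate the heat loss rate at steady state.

Series thermal resistances:
R_inner film = 1/(h_i·A) = 1/(18.9×34.8) = 0.00152 K/W
R_aluminium = L/(kA) = 0.0022/(214×34.8) = 2.954×10^-7 K/W
R_calcium silicate = L/(kA) = 0.105/(0.0832×34.8) = 0.03626 K/W
R_brass = L/(kA) = 0.0029/(117×34.8) = 7.123×10^-7 K/W
R_outer film = 1/(h_o·A) = 1/(4.48×34.8) = 0.006414 K/W
R_total = 0.0442 K/W
Q = ΔT / R_total = 336 / 0.0442

Q ≈ 7600 W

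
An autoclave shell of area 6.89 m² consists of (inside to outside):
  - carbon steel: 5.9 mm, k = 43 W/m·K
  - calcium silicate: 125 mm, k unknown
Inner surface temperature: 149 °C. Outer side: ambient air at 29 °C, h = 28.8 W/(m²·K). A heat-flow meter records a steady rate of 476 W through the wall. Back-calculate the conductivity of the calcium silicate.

k ≈ 0.0734 W/(m·K)

Series thermal resistances:
R_carbon steel = L/(kA) = 0.0059/(43×6.89) = 1.991×10^-5 K/W
R_outer film = 1/(h_o·A) = 1/(28.8×6.89) = 0.00504 K/W
Sum of known resistances R_other = 0.005059 K/W
Total R = ΔT/Q = 120/476 = 0.2521 K/W
R_calcium silicate = R_total − R_other = 0.247 K/W
k = L/(R·A) = 0.125/(0.247×6.89)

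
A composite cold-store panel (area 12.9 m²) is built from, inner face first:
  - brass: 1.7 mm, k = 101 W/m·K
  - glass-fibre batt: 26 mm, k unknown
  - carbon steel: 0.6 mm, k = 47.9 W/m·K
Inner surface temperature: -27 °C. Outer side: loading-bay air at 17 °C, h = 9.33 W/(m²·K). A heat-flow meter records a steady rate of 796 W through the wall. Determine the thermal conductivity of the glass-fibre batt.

Using the resistance-network approach (series):
R_brass = L/(kA) = 0.0017/(101×12.9) = 1.305×10^-6 K/W
R_carbon steel = L/(kA) = 0.0006/(47.9×12.9) = 9.71×10^-7 K/W
R_outer film = 1/(h_o·A) = 1/(9.33×12.9) = 0.008309 K/W
Sum of known resistances R_other = 0.008311 K/W
Total R = ΔT/Q = 44/796 = 0.05528 K/W
R_glass-fibre batt = R_total − R_other = 0.04697 K/W
k = L/(R·A) = 0.026/(0.04697×12.9)

k ≈ 0.0429 W/(m·K)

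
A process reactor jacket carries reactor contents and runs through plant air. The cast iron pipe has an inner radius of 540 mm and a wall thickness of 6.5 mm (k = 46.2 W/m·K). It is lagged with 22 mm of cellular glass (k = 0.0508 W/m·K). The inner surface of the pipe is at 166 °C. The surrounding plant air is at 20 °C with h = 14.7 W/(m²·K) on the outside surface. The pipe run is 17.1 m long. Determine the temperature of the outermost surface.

T ≈ 39.5 °C

Cylindrical conduction, so R = ln(r₂/r₁)/(2πkL) per layer, in series:
R_cast iron pipe wall = ln(546.5/540)/(2π×46.2×17.1) = 2.41×10^-6 K/W
R_cellular glass = ln(568.5/546.5)/(2π×0.0508×17.1) = 0.007231 K/W
R_outer film = 1/(h_o·2πr_oL) = 1/(14.7×2π×0.5685×17.1) = 0.001114 K/W
R_total = 0.008347 K/W
Q = ΔT/R_total = 146/0.008347
Q = 17500 W
T_interface = T_inner − Q·ΣR(inner→interface) = 166 − 17500×0.007233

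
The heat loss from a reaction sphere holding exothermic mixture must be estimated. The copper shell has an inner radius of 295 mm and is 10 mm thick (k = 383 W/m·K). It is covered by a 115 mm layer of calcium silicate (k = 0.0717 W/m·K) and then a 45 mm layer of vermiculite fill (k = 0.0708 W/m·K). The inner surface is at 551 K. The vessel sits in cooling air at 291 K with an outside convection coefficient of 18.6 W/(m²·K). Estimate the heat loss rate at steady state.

Radial (spherical) resistances in series:
R_copper shell = (1/0.295 − 1/0.305)/(4π×383) = 2.309×10^-5 K/W
R_calcium silicate = (1/0.305 − 1/0.42)/(4π×0.0717) = 0.9964 K/W
R_vermiculite fill = (1/0.42 − 1/0.465)/(4π×0.0708) = 0.259 K/W
R_outer film = 1/(h·4πr_o²) = 1/(18.6×4π×0.465²) = 0.01979 K/W
R_total = 1.275 K/W
Q = ΔT/R_total = 260/1.275

Q ≈ 204 W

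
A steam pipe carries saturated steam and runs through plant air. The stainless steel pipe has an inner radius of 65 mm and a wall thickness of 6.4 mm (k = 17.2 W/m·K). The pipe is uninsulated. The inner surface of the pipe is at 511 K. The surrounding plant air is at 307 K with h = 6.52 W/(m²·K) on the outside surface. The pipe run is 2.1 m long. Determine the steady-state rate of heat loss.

Q ≈ 1250 W

Treating each annulus and film as a series resistance:
R_stainless steel pipe wall = ln(71.4/65)/(2π×17.2×2.1) = 4.138×10^-4 K/W
R_outer film = 1/(h_o·2πr_oL) = 1/(6.52×2π×0.0714×2.1) = 0.1628 K/W
R_total = 0.1632 K/W
Q = ΔT/R_total = 204/0.1632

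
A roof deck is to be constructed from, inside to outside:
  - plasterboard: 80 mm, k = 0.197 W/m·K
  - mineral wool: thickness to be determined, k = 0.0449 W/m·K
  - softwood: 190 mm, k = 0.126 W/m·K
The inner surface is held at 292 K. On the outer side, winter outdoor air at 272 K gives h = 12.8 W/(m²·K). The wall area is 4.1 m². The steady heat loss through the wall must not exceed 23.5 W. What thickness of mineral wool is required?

L ≈ 67.2 mm

Using the resistance-network approach (series):
R_plasterboard = L/(kA) = 0.08/(0.197×4.1) = 0.09905 K/W
R_softwood = L/(kA) = 0.19/(0.126×4.1) = 0.3678 K/W
R_outer film = 1/(h_o·A) = 1/(12.8×4.1) = 0.01905 K/W
Sum of the known resistances R_other = 0.4859 K/W
Required total resistance R_tot = ΔT/Q_allow = 20/23.5 = 0.8511 K/W
R_mineral wool = R_tot − R_other = 0.3652 K/W
L = R·k·A = 0.3652×0.0449×4.1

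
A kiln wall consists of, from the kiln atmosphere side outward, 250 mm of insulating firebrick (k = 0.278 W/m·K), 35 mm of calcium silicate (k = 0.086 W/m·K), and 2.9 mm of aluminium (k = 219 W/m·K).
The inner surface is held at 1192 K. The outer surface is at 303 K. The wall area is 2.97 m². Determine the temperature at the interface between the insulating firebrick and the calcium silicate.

Model the wall as resistances in series:
R_insulating firebrick = L/(kA) = 0.25/(0.278×2.97) = 0.3028 K/W
R_calcium silicate = L/(kA) = 0.035/(0.086×2.97) = 0.137 K/W
R_aluminium = L/(kA) = 0.0029/(219×2.97) = 4.459×10^-6 K/W
R_total = 0.4398 K/W;  Q = ΔT/R_total = 889/0.4398 = 2021 W
T_interface = T_inner − Q·ΣR(inner→interface) = 1192 − 2020×0.3028

T ≈ 580 K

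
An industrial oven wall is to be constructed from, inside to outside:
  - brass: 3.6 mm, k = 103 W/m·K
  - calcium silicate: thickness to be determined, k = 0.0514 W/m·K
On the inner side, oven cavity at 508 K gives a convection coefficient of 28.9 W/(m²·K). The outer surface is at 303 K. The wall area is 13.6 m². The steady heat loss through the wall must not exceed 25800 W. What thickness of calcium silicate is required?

L ≈ 3.77 mm

Using the resistance-network approach (series):
R_inner film = 1/(h_i·A) = 1/(28.9×13.6) = 0.002544 K/W
R_brass = L/(kA) = 0.0036/(103×13.6) = 2.57×10^-6 K/W
Sum of the known resistances R_other = 0.002547 K/W
Required total resistance R_tot = ΔT/Q_allow = 205/25800 = 0.007946 K/W
R_calcium silicate = R_tot − R_other = 0.005399 K/W
L = R·k·A = 0.005399×0.0514×13.6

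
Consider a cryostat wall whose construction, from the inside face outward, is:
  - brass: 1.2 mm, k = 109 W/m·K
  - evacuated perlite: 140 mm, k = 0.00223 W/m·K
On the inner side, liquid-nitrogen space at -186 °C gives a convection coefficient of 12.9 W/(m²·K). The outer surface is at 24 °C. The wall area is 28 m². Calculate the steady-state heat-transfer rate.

Q ≈ 93.5 W

Treating each layer as a thermal resistance in series:
R_inner film = 1/(h_i·A) = 1/(12.9×28) = 0.002769 K/W
R_brass = L/(kA) = 0.0012/(109×28) = 3.932×10^-7 K/W
R_evacuated perlite = L/(kA) = 0.14/(0.00223×28) = 2.242 K/W
R_total = 2.245 K/W
Q = ΔT / R_total = 210 / 2.245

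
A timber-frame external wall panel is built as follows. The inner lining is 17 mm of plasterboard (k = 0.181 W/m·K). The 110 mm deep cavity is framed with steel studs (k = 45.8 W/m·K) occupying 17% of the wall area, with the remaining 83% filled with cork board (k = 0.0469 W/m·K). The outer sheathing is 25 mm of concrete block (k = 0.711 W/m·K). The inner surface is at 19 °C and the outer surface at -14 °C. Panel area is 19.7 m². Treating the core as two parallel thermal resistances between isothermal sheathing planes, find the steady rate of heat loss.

Sheathing layers in series; stud and cavity paths in parallel between them.
R_inner = 0.017/(0.181×19.7) = 0.004768 K/W
R_stud  = 0.11/(45.8×0.17×19.7) = 7.172×10^-4 K/W
R_cav   = 0.11/(0.0469×0.83×19.7) = 0.1434 K/W
1/R_core = 1/R_stud + 1/R_cav → R_core = 7.136×10^-4 K/W
R_outer = 0.025/(0.711×19.7) = 0.001785 K/W
R_total = 0.007266 K/W
Q = ΔT/R_total = 33/0.007266

Q ≈ 4540 W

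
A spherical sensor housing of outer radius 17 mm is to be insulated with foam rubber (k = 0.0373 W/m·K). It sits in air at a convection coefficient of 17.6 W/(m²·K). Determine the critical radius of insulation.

r_cr ≈ 4.24 mm

For a sphere r_cr = 2k/h = 2×0.0373/17.6
r_cr = 4.24 mm; since the bare radius (17 mm) is above r_cr, any added insulation will reduce heat loss.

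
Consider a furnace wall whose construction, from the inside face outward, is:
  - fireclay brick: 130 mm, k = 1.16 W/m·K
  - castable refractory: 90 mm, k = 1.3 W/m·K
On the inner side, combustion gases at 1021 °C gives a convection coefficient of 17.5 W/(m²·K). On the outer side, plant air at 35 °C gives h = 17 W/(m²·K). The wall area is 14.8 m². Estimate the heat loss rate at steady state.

Model the wall as resistances in series:
R_inner film = 1/(h_i·A) = 1/(17.5×14.8) = 0.003861 K/W
R_fireclay brick = L/(kA) = 0.13/(1.16×14.8) = 0.007572 K/W
R_castable refractory = L/(kA) = 0.09/(1.3×14.8) = 0.004678 K/W
R_outer film = 1/(h_o·A) = 1/(17×14.8) = 0.003975 K/W
R_total = 0.02009 K/W
Q = ΔT / R_total = 986 / 0.02009

Q ≈ 49100 W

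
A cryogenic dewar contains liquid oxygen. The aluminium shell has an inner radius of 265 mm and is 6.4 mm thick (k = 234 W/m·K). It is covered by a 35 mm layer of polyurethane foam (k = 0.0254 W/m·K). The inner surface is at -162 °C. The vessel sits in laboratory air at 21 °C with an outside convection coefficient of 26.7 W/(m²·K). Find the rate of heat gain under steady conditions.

Q ≈ 136 W

Each spherical layer contributes R = (1/r_i − 1/r_o)/(4πk):
R_aluminium shell = (1/0.265 − 1/0.2714)/(4π×234) = 3.026×10^-5 K/W
R_polyurethane foam = (1/0.2714 − 1/0.3064)/(4π×0.0254) = 1.319 K/W
R_outer film = 1/(h·4πr_o²) = 1/(26.7×4π×0.3064²) = 0.03175 K/W
R_total = 1.35 K/W
Q = ΔT/R_total = 183/1.35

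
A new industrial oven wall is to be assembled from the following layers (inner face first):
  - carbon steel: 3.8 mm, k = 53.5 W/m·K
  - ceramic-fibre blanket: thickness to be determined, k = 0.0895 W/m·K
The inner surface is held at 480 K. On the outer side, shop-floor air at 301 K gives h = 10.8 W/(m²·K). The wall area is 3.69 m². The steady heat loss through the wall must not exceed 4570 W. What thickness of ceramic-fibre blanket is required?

Series thermal resistances:
R_carbon steel = L/(kA) = 0.0038/(53.5×3.69) = 1.925×10^-5 K/W
R_outer film = 1/(h_o·A) = 1/(10.8×3.69) = 0.02509 K/W
Sum of the known resistances R_other = 0.02511 K/W
Required total resistance R_tot = ΔT/Q_allow = 179/4570 = 0.03917 K/W
R_ceramic-fibre blanket = R_tot − R_other = 0.01406 K/W
L = R·k·A = 0.01406×0.0895×3.69

L ≈ 4.64 mm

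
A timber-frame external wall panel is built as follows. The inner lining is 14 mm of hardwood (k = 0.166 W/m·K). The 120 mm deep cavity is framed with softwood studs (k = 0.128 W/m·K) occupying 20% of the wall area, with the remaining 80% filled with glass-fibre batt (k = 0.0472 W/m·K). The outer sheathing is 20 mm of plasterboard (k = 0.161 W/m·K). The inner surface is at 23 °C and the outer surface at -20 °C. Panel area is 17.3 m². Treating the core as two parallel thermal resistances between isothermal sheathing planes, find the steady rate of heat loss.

Q ≈ 354 W

Sheathing layers in series; stud and cavity paths in parallel between them.
R_inner = 0.014/(0.166×17.3) = 0.004875 K/W
R_stud  = 0.12/(0.128×0.2×17.3) = 0.271 K/W
R_cav   = 0.12/(0.0472×0.8×17.3) = 0.1837 K/W
1/R_core = 1/R_stud + 1/R_cav → R_core = 0.1095 K/W
R_outer = 0.02/(0.161×17.3) = 0.007181 K/W
R_total = 0.1215 K/W
Q = ΔT/R_total = 43/0.1215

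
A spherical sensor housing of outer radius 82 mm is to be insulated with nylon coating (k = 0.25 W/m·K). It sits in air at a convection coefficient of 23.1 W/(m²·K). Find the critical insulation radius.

For a sphere r_cr = 2k/h = 2×0.25/23.1
r_cr = 21.6 mm; since the bare radius (82 mm) is above r_cr, any added insulation will reduce heat loss.

r_cr ≈ 21.6 mm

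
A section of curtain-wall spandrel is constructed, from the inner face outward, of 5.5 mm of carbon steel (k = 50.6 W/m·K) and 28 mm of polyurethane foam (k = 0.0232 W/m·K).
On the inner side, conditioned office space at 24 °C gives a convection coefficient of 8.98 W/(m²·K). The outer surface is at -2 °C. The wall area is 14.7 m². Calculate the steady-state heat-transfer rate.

Treating each layer as a thermal resistance in series:
R_inner film = 1/(h_i·A) = 1/(8.98×14.7) = 0.007575 K/W
R_carbon steel = L/(kA) = 0.0055/(50.6×14.7) = 7.394×10^-6 K/W
R_polyurethane foam = L/(kA) = 0.028/(0.0232×14.7) = 0.0821 K/W
R_total = 0.08968 K/W
Q = ΔT / R_total = 26 / 0.08968

Q ≈ 290 W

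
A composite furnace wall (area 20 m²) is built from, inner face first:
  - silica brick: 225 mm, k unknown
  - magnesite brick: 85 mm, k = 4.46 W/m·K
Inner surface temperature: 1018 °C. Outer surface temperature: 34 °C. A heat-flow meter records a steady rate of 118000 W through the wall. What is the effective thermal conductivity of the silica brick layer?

Thermal resistances in series:
R_magnesite brick = L/(kA) = 0.085/(4.46×20) = 9.529×10^-4 K/W
Sum of known resistances R_other = 9.529×10^-4 K/W
Total R = ΔT/Q = 984/118000 = 0.008339 K/W
R_silica brick = R_total − R_other = 0.007386 K/W
k = L/(R·A) = 0.225/(0.007386×20)

k ≈ 1.52 W/(m·K)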